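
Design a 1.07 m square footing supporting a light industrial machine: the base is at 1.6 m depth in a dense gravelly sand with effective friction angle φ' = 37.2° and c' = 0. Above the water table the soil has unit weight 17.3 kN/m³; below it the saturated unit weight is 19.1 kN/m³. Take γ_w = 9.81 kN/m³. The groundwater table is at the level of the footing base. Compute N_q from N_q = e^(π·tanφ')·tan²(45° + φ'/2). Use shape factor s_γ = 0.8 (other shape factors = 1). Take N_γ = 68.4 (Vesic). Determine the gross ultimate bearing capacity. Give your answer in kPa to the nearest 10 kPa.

tan37.2° = 0.759, so N_q = e^(π×0.759)·tan²(63.6°) = 10.855 × 4.058 = 44.05.
Effective surcharge at the founding depth q = γ·D_f = 17.3 × 1.6 = 27.68 kPa.
The water table coincides with the base, so in the self-weight term γ → γ' = 9.29 kN/m³.
q_ult = q·N_q + 0.5·γ·B·N_γ·s_γ
     = 27.68 × 44.05 + 0.5 × 9.29 × 1.07 × 68.4 × 0.8
     = 1219.3 + 271.97 = 1491.3 kPa.

q_ult ≈ 1490 kPa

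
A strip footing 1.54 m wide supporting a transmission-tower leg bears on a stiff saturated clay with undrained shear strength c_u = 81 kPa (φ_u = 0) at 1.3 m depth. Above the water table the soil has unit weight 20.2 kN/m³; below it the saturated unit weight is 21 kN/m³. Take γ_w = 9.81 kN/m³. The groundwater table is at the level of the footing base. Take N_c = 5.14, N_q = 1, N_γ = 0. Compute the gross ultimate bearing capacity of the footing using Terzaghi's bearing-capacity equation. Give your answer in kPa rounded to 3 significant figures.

q = γ·D_f = 20.2 × 1.3 = 26.26 kPa.
c·N_c = 81 × 5.14 = 416.34 kPa
q·N_q = 26.26 × 1 = 26.26 kPa
q_ult = 416.34 + 26.26 = 442.6 kPa.

q_ult ≈ 443 kPa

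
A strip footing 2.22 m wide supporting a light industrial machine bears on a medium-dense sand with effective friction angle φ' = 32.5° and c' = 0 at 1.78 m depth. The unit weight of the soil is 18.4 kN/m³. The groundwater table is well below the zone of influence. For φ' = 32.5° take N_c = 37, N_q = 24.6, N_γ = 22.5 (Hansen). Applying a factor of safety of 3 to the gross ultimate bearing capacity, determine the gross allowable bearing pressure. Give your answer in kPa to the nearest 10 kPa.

q_all ≈ 420 kPa

Overburden at base level: q = 18.4 × 1.78 = 32.752 kPa.
Surcharge term q·N_q = 32.752 × 24.6 = 805.7 kPa; self-weight term 0.5·γ·B·N_γ = 0.5 × 18.4 × 2.22 × 22.5 = 459.54 kPa.
q_ult = 805.7 + 459.54 = 1265.2 kPa.
q_all = q_ult / FS = 1265.2 / 3 = 421.75 kPa.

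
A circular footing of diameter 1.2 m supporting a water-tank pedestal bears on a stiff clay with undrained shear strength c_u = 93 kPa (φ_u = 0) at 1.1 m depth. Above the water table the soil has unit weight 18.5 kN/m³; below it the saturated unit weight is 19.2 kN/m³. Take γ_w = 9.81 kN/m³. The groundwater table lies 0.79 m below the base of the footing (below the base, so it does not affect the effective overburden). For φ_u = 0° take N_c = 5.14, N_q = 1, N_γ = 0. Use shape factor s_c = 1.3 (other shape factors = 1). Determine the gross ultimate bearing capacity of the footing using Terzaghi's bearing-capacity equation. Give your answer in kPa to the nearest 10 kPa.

Effective surcharge at the founding depth q = γ·D_f = 18.5 × 1.1 = 20.35 kPa.
q_ult = c·N_c·s_c + q·N_q
     = 93 × 5.14 × 1.3 + 20.35 × 1
     = 621.43 + 20.35 = 641.78 kPa.

q_ult ≈ 640 kPa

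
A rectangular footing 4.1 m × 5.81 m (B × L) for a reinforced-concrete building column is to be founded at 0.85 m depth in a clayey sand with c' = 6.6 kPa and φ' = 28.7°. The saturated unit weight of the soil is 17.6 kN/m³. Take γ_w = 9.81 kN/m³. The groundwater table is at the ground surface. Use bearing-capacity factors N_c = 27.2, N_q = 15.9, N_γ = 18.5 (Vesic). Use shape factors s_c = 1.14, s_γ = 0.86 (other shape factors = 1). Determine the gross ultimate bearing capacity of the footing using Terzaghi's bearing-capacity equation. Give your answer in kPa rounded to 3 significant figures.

Water table at ground surface, so effective unit weight γ' = 17.6 − 9.81 = 7.79 kN/m³ is used throughout; overburden q = 7.79 × 0.85 = 6.6215 kPa; the same γ' applies in the ½γBN_γ term.
Cohesion term c·N_c·s_c = 6.6 × 27.2 × 1.14 = 204.65 kPa; surcharge term q·N_q = 6.6215 × 15.9 = 105.28 kPa; self-weight term 0.5·γ·B·N_γ·s_γ = 0.5 × 7.79 × 4.1 × 18.5 × 0.86 = 254.07 kPa.
q_ult = 204.65 + 105.28 + 254.07 = 564.01 kPa.

q_ult ≈ 564 kPa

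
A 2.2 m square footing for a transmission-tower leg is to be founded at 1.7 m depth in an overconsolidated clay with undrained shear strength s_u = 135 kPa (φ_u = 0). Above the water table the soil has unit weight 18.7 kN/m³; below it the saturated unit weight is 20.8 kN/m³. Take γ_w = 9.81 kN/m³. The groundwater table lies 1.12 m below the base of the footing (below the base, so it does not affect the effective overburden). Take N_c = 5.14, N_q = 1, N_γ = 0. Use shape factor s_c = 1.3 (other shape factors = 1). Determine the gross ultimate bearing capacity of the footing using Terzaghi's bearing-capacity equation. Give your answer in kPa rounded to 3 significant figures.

q_ult ≈ 934 kPa

Overburden at base level: q = 18.7 × 1.7 = 31.79 kPa.
Cohesion term c·N_c·s_c = 135 × 5.14 × 1.3 = 902.07 kPa; surcharge term q·N_q = 31.79 × 1 = 31.79 kPa.
q_ult = 902.07 + 31.79 = 933.86 kPa.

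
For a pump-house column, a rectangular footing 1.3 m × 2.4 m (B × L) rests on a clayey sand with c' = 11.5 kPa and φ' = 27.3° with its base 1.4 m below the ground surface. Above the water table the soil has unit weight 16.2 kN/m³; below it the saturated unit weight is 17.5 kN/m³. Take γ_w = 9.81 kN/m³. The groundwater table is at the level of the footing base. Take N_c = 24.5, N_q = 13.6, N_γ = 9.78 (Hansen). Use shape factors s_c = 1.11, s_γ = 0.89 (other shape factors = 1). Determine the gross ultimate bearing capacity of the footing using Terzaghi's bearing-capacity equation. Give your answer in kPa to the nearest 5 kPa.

Overburden at base level: q = 16.2 × 1.4 = 22.68 kPa.
Below the base the soil is submerged, so the ½γBN_γ term uses γ' = 17.5 − 9.81 = 7.69 kN/m³.
Cohesion term c·N_c·s_c = 11.5 × 24.5 × 1.11 = 312.74 kPa; surcharge term q·N_q = 22.68 × 13.6 = 308.45 kPa; self-weight term 0.5·γ·B·N_γ·s_γ = 0.5 × 7.69 × 1.3 × 9.78 × 0.89 = 43.508 kPa.
q_ult = 312.74 + 308.45 + 43.508 = 664.7 kPa.

q_ult ≈ 665 kPa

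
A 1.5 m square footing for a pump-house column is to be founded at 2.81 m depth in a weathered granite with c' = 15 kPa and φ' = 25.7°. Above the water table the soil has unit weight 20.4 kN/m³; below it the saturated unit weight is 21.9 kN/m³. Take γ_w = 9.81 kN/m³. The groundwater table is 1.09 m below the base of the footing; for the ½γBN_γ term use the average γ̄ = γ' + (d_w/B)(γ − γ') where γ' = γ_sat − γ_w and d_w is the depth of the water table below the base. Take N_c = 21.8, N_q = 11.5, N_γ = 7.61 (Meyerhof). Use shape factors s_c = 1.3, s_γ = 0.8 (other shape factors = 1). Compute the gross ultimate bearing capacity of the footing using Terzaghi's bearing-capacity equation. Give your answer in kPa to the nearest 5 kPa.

Overburden at base level: q = 20.4 × 2.81 = 57.324 kPa.
The water table is 1.09 m below the base (< B = 1.5 m), so the ½γBN_γ term uses γ̄ = γ' + (d_w/B)(γ − γ') = 12.09 + (1.09/1.5)(20.4 − 12.09) = 18.129 kN/m³.
Cohesion term c·N_c·s_c = 15 × 21.8 × 1.3 = 425.1 kPa; surcharge term q·N_q = 57.324 × 11.5 = 659.23 kPa; self-weight term 0.5·γ·B·N_γ·s_γ = 0.5 × 18.129 × 1.5 × 7.61 × 0.8 = 82.775 kPa.
q_ult = 425.1 + 659.23 + 82.775 = 1167.1 kPa.

q_ult ≈ 1165 kPa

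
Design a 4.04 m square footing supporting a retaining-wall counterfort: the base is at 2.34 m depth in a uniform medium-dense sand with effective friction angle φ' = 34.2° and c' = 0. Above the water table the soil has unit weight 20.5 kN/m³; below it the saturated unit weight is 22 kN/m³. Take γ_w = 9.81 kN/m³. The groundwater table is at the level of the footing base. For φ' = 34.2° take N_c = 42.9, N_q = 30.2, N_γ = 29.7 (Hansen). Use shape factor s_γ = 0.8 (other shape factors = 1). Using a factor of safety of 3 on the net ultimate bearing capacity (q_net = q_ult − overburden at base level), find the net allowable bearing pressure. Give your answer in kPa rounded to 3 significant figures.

q_all(net) ≈ 662 kPa

Effective surcharge at the founding depth q = γ·D_f = 20.5 × 2.34 = 47.97 kPa.
The water table coincides with the base, so in the self-weight term γ → γ' = 12.19 kN/m³.
q_ult = q·N_q + 0.5·γ·B·N_γ·s_γ
     = 47.97 × 30.2 + 0.5 × 12.19 × 4.04 × 29.7 × 0.8
     = 1448.7 + 585.06 = 2033.8 kPa.
q_net = 2033.8 − 47.97 = 1985.8 kPa.
q_all(net) = 1985.8 / 3 = 661.93 kPa.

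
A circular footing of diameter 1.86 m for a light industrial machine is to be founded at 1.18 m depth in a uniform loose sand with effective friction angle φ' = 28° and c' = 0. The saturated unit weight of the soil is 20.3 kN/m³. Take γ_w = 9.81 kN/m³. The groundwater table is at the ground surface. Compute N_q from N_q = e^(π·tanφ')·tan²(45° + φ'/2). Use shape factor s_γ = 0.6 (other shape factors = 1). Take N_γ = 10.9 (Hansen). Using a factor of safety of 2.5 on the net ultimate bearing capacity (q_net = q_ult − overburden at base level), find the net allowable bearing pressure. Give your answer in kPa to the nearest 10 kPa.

N_q = e^(π·tan28°)·tan²(59°) = 14.72.
γ' = 20.3 − 9.81 = 10.49 kN/m³ (submerged throughout). q = 10.49 × 1.18 = 12.378 kPa; the same γ' applies in the ½γBN_γ term.
q·N_q = 12.378 × 14.72 = 182.21 kPa
0.5·γ·B·N_γ·s_γ = 0.5 × 10.49 × 1.86 × 10.9 × 0.6 = 63.802 kPa
q_ult = 182.21 + 63.802 = 246.01 kPa.
q_net = 246.01 − 12.378 = 233.63 kPa.
q_all(net) = 233.63 / 2.5 = 93.452 kPa.

q_all(net) ≈ 90 kPa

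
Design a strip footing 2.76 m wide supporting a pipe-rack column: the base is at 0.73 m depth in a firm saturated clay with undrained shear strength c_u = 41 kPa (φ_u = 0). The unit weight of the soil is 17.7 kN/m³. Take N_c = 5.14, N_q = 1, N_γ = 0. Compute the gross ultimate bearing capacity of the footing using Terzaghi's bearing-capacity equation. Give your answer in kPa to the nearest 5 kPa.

q = γ·D_f = 17.7 × 0.73 = 12.921 kPa.
c·N_c = 41 × 5.14 = 210.74 kPa
q·N_q = 12.921 × 1 = 12.921 kPa
q_ult = 210.74 + 12.921 = 223.66 kPa.

q_ult ≈ 225 kPa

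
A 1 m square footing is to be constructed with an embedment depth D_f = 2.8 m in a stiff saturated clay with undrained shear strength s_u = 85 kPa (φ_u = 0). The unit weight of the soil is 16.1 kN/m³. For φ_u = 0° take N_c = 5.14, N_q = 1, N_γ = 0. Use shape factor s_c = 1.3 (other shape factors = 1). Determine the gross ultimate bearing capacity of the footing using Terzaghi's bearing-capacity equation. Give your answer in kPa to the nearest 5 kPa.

q = γ·D_f = 16.1 × 2.8 = 45.08 kPa.
c·N_c·s_c = 85 × 5.14 × 1.3 = 567.97 kPa
q·N_q = 45.08 × 1 = 45.08 kPa
q_ult = 567.97 + 45.08 = 613.05 kPa.

q_ult ≈ 615 kPa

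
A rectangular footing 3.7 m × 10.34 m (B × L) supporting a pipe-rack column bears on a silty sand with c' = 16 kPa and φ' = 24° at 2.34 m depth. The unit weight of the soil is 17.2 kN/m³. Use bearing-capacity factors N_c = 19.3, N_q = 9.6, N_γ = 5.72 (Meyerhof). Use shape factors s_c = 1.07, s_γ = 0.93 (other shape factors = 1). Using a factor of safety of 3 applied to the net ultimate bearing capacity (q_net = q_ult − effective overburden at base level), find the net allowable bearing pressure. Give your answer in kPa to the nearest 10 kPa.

Overburden at base level: q = 17.2 × 2.34 = 40.248 kPa.
Cohesion term c·N_c·s_c = 16 × 19.3 × 1.07 = 330.42 kPa; surcharge term q·N_q = 40.248 × 9.6 = 386.38 kPa; self-weight term 0.5·γ·B·N_γ·s_γ = 0.5 × 17.2 × 3.7 × 5.72 × 0.93 = 169.27 kPa.
q_ult = 330.42 + 386.38 + 169.27 = 886.07 kPa.
Net ultimate: q_net = 886.07 − 40.248 = 845.82 kPa.
q_all(net) = 845.82 / 3 = 281.94 kPa.

q_all(net) ≈ 280 kPa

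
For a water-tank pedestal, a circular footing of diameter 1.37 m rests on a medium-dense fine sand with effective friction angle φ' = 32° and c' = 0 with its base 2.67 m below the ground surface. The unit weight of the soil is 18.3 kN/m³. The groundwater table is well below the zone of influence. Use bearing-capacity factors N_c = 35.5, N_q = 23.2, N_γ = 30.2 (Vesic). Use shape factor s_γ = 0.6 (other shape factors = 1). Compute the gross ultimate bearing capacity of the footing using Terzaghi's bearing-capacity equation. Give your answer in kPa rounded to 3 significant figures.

q = γ·D_f = 18.3 × 2.67 = 48.861 kPa.
q·N_q = 48.861 × 23.2 = 1133.6 kPa
0.5·γ·B·N_γ·s_γ = 0.5 × 18.3 × 1.37 × 30.2 × 0.6 = 227.14 kPa
q_ult = 1133.6 + 227.14 = 1360.7 kPa.

q_ult ≈ 1360 kPa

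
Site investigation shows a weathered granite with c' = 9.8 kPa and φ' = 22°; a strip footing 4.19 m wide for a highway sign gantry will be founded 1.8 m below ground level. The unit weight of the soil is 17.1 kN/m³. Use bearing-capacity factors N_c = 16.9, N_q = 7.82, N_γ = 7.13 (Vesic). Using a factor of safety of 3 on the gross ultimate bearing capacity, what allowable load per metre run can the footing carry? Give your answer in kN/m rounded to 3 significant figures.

≈ 924 kN/m

q = γ·D_f = 17.1 × 1.8 = 30.78 kPa.
c·N_c = 9.8 × 16.9 = 165.62 kPa
q·N_q = 30.78 × 7.82 = 240.7 kPa
0.5·γ·B·N_γ = 0.5 × 17.1 × 4.19 × 7.13 = 255.43 kPa
q_ult = 165.62 + 240.7 + 255.43 = 661.75 kPa.
Gross allowable pressure q_all = 661.75 / 3 = 220.58 kPa.
Allowable wall load = q_all × B = 220.58 × 4.19 = 924.24 kN per metre run.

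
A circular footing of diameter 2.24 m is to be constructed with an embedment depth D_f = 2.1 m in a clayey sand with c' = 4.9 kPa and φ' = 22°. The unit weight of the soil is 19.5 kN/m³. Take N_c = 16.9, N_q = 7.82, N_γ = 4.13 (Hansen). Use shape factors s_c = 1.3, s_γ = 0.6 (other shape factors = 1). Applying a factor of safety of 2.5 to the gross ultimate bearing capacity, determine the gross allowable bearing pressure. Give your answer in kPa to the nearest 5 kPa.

q_all ≈ 195 kPa

q = γ·D_f = 19.5 × 2.1 = 40.95 kPa.
c·N_c·s_c = 4.9 × 16.9 × 1.3 = 107.65 kPa
q·N_q = 40.95 × 7.82 = 320.23 kPa
0.5·γ·B·N_γ·s_γ = 0.5 × 19.5 × 2.24 × 4.13 × 0.6 = 54.12 kPa
q_ult = 107.65 + 320.23 + 54.12 = 482 kPa.
q_all = q_ult / FS = 482 / 2.5 = 192.8 kPa.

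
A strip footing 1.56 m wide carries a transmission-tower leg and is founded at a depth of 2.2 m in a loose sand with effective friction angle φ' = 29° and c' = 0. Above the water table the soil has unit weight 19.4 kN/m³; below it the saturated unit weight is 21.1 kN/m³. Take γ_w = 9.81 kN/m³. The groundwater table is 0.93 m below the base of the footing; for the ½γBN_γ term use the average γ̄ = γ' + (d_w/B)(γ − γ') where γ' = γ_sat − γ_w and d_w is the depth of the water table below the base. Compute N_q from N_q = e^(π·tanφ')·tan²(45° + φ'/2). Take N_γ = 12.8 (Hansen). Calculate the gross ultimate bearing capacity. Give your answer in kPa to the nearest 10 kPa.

tan29° = 0.5543, so N_q = e^(π×0.5543)·tan²(59.5°) = 5.705 × 2.882 = 16.44.
Overburden at base level: q = 19.4 × 2.2 = 42.68 kPa.
The water table is 0.93 m below the base (< B = 1.56 m), so the ½γBN_γ term uses γ̄ = γ' + (d_w/B)(γ − γ') = 11.29 + (0.93/1.56)(19.4 − 11.29) = 16.125 kN/m³.
Surcharge term q·N_q = 42.68 × 16.443 = 701.8 kPa; self-weight term 0.5·γ·B·N_γ = 0.5 × 16.125 × 1.56 × 12.8 = 160.99 kPa.
q_ult = 701.8 + 160.99 = 862.79 kPa.

q_ult ≈ 860 kPa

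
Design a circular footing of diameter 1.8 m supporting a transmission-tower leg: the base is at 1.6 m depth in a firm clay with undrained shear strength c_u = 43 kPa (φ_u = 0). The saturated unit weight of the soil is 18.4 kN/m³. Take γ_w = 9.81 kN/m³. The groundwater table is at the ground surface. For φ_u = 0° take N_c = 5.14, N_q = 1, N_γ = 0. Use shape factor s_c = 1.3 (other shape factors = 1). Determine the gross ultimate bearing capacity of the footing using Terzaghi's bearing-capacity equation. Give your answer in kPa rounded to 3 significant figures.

With the water table at the surface the whole profile is submerged: γ' = 18.4 − 9.81 = 8.59 kN/m³, so q = γ'·D_f = 13.744 kPa.
q_ult = c·N_c·s_c + q·N_q
     = 43 × 5.14 × 1.3 + 13.744 × 1
     = 287.33 + 13.744 = 301.07 kPa.

q_ult ≈ 301 kPa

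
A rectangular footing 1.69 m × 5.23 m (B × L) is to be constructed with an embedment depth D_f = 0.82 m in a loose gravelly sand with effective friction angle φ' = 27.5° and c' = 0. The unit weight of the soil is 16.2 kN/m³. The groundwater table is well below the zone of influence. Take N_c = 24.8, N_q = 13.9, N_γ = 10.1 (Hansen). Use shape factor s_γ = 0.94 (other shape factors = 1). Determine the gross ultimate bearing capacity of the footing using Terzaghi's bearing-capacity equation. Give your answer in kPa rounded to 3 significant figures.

q_ult ≈ 315 kPa

q = γ·D_f = 16.2 × 0.82 = 13.284 kPa.
q·N_q = 13.284 × 13.9 = 184.65 kPa
0.5·γ·B·N_γ·s_γ = 0.5 × 16.2 × 1.69 × 10.1 × 0.94 = 129.96 kPa
q_ult = 184.65 + 129.96 = 314.61 kPa.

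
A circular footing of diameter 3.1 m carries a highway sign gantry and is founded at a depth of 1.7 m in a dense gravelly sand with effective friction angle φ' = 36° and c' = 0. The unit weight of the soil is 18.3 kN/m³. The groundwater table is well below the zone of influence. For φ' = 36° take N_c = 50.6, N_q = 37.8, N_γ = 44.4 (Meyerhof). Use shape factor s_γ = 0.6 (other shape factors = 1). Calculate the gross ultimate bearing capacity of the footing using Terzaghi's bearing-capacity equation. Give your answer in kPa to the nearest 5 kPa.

q_ult ≈ 1930 kPa

Overburden at base level: q = 18.3 × 1.7 = 31.11 kPa.
Surcharge term q·N_q = 31.11 × 37.8 = 1176 kPa; self-weight term 0.5·γ·B·N_γ·s_γ = 0.5 × 18.3 × 3.1 × 44.4 × 0.6 = 755.64 kPa.
q_ult = 1176 + 755.64 = 1931.6 kPa.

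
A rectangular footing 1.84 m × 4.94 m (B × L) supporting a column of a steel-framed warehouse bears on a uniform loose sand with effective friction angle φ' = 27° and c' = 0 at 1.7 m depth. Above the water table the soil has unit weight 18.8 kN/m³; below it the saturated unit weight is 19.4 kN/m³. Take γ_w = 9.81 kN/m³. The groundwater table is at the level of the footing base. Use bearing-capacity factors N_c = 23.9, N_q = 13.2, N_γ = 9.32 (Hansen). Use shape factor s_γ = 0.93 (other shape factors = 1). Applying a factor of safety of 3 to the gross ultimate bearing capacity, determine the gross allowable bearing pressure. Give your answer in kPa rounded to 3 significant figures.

q_all ≈ 166 kPa

Overburden at base level: q = 18.8 × 1.7 = 31.96 kPa.
Below the base the soil is submerged, so the ½γBN_γ term uses γ' = 19.4 − 9.81 = 9.59 kN/m³.
Surcharge term q·N_q = 31.96 × 13.2 = 421.87 kPa; self-weight term 0.5·γ·B·N_γ·s_γ = 0.5 × 9.59 × 1.84 × 9.32 × 0.93 = 76.473 kPa.
q_ult = 421.87 + 76.473 = 498.34 kPa.
q_all = q_ult / FS = 498.34 / 3 = 166.11 kPa.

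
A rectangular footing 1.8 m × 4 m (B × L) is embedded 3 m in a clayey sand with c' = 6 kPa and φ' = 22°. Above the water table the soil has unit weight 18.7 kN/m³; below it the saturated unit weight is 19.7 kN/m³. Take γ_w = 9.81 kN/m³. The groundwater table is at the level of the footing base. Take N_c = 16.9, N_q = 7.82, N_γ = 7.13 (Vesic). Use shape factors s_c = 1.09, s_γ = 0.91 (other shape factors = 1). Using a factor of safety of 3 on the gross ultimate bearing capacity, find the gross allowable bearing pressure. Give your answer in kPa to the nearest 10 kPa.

Effective surcharge at the founding depth q = γ·D_f = 18.7 × 3 = 56.1 kPa.
The water table coincides with the base, so in the self-weight term γ → γ' = 9.89 kN/m³.
q_ult = c·N_c·s_c + q·N_q + 0.5·γ·B·N_γ·s_γ
     = 6 × 16.9 × 1.09 + 56.1 × 7.82 + 0.5 × 9.89 × 1.8 × 7.13 × 0.91
     = 110.53 + 438.7 + 57.752 = 606.98 kPa.
q_all = 606.98 / 3 = 202.33 kPa.

q_all ≈ 200 kPa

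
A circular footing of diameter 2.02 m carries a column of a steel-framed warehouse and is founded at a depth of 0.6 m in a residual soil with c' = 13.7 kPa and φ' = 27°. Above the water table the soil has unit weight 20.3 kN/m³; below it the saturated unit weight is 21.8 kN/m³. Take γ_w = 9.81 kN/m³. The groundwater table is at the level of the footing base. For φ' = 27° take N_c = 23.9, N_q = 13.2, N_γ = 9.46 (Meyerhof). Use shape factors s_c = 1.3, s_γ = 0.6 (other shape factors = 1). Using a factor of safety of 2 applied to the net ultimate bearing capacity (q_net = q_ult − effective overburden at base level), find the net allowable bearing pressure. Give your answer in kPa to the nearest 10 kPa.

q_all(net) ≈ 320 kPa

q = γ·D_f = 20.3 × 0.6 = 12.18 kPa.
For the ½γBN_γ term take γ' = 21.8 − 9.81 = 11.99 kN/m³ (soil below base is submerged).
c·N_c·s_c = 13.7 × 23.9 × 1.3 = 425.66 kPa
q·N_q = 12.18 × 13.2 = 160.78 kPa
0.5·γ·B·N_γ·s_γ = 0.5 × 11.99 × 2.02 × 9.46 × 0.6 = 68.736 kPa
q_ult = 425.66 + 160.78 + 68.736 = 655.17 kPa.
Net ultimate: q_net = 655.17 − 12.18 = 642.99 kPa.
q_all(net) = 642.99 / 2 = 321.5 kPa.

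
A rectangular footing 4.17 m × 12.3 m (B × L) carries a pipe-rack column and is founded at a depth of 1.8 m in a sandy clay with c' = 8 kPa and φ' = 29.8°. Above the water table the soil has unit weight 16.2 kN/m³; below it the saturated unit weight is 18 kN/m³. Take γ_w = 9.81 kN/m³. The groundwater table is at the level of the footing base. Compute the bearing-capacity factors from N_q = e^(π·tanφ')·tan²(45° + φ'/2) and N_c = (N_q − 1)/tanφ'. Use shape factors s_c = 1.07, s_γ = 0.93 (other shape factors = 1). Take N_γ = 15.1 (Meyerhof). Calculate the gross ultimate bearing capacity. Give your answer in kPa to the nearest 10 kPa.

tan29.8° = 0.5727, so N_q = e^(π×0.5727)·tan²(59.9°) = 6.045 × 2.976 = 17.99.
N_c = (17.99 − 1)/tan29.8° = 29.66.
q = γ·D_f = 16.2 × 1.8 = 29.16 kPa.
For the ½γBN_γ term take γ' = 18 − 9.81 = 8.19 kN/m³ (soil below base is submerged).
c·N_c·s_c = 8 × 29.665 × 1.07 = 253.93 kPa
q·N_q = 29.16 × 17.989 = 524.56 kPa
0.5·γ·B·N_γ·s_γ = 0.5 × 8.19 × 4.17 × 15.1 × 0.93 = 239.8 kPa
q_ult = 253.93 + 524.56 + 239.8 = 1018.3 kPa.

q_ult ≈ 1020 kPa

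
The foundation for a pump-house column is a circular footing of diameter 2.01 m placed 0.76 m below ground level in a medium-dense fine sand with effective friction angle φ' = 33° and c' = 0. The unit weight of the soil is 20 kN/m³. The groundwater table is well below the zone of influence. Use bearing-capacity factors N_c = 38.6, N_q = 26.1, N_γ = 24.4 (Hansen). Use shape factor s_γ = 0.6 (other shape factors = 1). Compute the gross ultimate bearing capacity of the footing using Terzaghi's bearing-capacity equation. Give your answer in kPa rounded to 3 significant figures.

q_ult ≈ 691 kPa

Effective surcharge at the founding depth q = γ·D_f = 20 × 0.76 = 15.2 kPa.
q_ult = q·N_q + 0.5·γ·B·N_γ·s_γ
     = 15.2 × 26.1 + 0.5 × 20 × 2.01 × 24.4 × 0.6
     = 396.72 + 294.26 = 690.98 kPa.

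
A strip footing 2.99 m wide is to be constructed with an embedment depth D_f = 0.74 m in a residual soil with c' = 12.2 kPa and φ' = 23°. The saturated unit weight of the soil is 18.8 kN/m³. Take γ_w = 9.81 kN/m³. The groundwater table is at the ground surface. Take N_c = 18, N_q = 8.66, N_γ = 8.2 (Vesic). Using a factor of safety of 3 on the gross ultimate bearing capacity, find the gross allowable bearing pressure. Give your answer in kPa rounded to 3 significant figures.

q_all ≈ 129 kPa

Water table at ground surface, so effective unit weight γ' = 18.8 − 9.81 = 8.99 kN/m³ is used throughout; overburden q = 8.99 × 0.74 = 6.6526 kPa; the same γ' applies in the ½γBN_γ term.
Cohesion term c·N_c = 12.2 × 18 = 219.6 kPa; surcharge term q·N_q = 6.6526 × 8.66 = 57.612 kPa; self-weight term 0.5·γ·B·N_γ = 0.5 × 8.99 × 2.99 × 8.2 = 110.21 kPa.
q_ult = 219.6 + 57.612 + 110.21 = 387.42 kPa.
q_all = 387.42 / 3 = 129.14 kPa.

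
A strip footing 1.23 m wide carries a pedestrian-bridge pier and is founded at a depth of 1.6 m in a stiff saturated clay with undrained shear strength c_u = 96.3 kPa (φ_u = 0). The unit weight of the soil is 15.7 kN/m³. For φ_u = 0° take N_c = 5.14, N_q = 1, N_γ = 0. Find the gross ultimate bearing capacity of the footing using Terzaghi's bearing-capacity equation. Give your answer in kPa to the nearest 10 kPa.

Overburden at base level: q = 15.7 × 1.6 = 25.12 kPa.
Cohesion term c·N_c = 96.3 × 5.14 = 494.98 kPa; surcharge term q·N_q = 25.12 × 1 = 25.12 kPa.
q_ult = 494.98 + 25.12 = 520.1 kPa.

q_ult ≈ 520 kPa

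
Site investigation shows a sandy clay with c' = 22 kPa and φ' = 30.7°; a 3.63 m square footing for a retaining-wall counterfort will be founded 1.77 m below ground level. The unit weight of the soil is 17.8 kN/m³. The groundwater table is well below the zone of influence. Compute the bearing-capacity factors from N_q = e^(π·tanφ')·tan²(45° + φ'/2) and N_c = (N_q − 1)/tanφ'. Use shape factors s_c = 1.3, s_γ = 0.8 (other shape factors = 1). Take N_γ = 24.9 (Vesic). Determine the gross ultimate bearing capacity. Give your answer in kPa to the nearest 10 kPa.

q_ult ≈ 2180 kPa

tan30.7° = 0.5938, so N_q = e^(π×0.5938)·tan²(60.35°) = 6.458 × 3.086 = 19.93.
N_c = (19.93 − 1)/tan30.7° = 31.88.
q = γ·D_f = 17.8 × 1.77 = 31.506 kPa.
c·N_c·s_c = 22 × 31.883 × 1.3 = 911.86 kPa
q·N_q = 31.506 × 19.931 = 627.94 kPa
0.5·γ·B·N_γ·s_γ = 0.5 × 17.8 × 3.63 × 24.9 × 0.8 = 643.56 kPa
q_ult = 911.86 + 627.94 + 643.56 = 2183.4 kPa.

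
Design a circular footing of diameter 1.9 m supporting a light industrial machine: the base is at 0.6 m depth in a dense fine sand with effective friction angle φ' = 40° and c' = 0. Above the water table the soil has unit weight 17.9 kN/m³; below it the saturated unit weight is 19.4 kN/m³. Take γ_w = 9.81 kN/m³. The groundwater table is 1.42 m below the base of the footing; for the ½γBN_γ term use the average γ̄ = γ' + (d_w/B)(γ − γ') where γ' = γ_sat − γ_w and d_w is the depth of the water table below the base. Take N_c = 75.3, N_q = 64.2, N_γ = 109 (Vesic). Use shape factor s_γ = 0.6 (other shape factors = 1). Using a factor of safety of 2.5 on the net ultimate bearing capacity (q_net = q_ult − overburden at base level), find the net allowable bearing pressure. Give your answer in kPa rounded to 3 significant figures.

q_all(net) ≈ 664 kPa

q = γ·D_f = 17.9 × 0.6 = 10.74 kPa.
γ' = 9.59 kN/m³; averaging over the depth B below the base, γ̄ = γ' + (d_w/B)(γ − γ') = 15.801 kN/m³.
q·N_q = 10.74 × 64.2 = 689.51 kPa
0.5·γ·B·N_γ·s_γ = 0.5 × 15.801 × 1.9 × 109 × 0.6 = 981.69 kPa
q_ult = 689.51 + 981.69 = 1671.2 kPa.
q_net = 1671.2 − 10.74 = 1660.5 kPa.
q_all(net) = 1660.5 / 2.5 = 664.18 kPa.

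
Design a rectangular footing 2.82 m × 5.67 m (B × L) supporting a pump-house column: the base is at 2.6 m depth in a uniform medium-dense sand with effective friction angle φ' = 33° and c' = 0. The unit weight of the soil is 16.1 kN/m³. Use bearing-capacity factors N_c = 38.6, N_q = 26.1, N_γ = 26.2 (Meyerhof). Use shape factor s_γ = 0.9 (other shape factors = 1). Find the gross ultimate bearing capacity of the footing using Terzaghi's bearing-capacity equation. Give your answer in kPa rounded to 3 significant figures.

Overburden at base level: q = 16.1 × 2.6 = 41.86 kPa.
Surcharge term q·N_q = 41.86 × 26.1 = 1092.5 kPa; self-weight term 0.5·γ·B·N_γ·s_γ = 0.5 × 16.1 × 2.82 × 26.2 × 0.9 = 535.29 kPa.
q_ult = 1092.5 + 535.29 = 1627.8 kPa.

q_ult ≈ 1630 kPa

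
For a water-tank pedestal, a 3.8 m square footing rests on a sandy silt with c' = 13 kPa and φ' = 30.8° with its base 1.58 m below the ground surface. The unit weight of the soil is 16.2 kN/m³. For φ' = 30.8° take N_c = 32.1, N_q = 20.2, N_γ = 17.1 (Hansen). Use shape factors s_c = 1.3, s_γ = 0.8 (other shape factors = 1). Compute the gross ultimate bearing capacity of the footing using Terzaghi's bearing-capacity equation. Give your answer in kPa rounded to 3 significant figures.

q_ult ≈ 1480 kPa

Overburden at base level: q = 16.2 × 1.58 = 25.596 kPa.
Cohesion term c·N_c·s_c = 13 × 32.1 × 1.3 = 542.49 kPa; surcharge term q·N_q = 25.596 × 20.2 = 517.04 kPa; self-weight term 0.5·γ·B·N_γ·s_γ = 0.5 × 16.2 × 3.8 × 17.1 × 0.8 = 421.07 kPa.
q_ult = 542.49 + 517.04 + 421.07 = 1480.6 kPa.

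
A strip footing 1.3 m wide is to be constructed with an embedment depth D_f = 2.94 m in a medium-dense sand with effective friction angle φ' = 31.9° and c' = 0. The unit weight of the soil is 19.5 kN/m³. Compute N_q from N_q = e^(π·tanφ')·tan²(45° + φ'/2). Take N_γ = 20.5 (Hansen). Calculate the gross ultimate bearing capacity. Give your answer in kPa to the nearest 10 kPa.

q_ult ≈ 1570 kPa

tan31.9° = 0.6224, so N_q = e^(π×0.6224)·tan²(60.95°) = 7.067 × 3.241 = 22.91.
Effective surcharge at the founding depth q = γ·D_f = 19.5 × 2.94 = 57.33 kPa.
q_ult = q·N_q + 0.5·γ·B·N_γ
     = 57.33 × 22.907 + 0.5 × 19.5 × 1.3 × 20.5
     = 1313.2 + 259.84 = 1573.1 kPa.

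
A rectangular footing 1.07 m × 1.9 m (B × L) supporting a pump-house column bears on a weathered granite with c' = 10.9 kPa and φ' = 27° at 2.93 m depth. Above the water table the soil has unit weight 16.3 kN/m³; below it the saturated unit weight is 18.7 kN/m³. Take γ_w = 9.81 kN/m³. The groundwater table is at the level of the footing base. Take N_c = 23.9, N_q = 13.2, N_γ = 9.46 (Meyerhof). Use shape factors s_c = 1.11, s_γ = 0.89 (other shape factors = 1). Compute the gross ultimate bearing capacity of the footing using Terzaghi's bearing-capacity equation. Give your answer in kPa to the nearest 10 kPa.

q_ult ≈ 960 kPa

Effective surcharge at the founding depth q = γ·D_f = 16.3 × 2.93 = 47.759 kPa.
The water table coincides with the base, so in the self-weight term γ → γ' = 8.89 kN/m³.
q_ult = c·N_c·s_c + q·N_q + 0.5·γ·B·N_γ·s_γ
     = 10.9 × 23.9 × 1.11 + 47.759 × 13.2 + 0.5 × 8.89 × 1.07 × 9.46 × 0.89
     = 289.17 + 630.42 + 40.044 = 959.63 kPa.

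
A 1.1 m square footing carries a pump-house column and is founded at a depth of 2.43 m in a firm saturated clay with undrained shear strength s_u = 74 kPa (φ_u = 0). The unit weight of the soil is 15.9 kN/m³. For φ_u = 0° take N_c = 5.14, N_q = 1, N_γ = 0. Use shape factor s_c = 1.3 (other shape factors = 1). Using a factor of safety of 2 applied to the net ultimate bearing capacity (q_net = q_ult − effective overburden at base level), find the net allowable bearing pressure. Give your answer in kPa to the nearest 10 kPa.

q = γ·D_f = 15.9 × 2.43 = 38.637 kPa.
c·N_c·s_c = 74 × 5.14 × 1.3 = 494.47 kPa
q·N_q = 38.637 × 1 = 38.637 kPa
q_ult = 494.47 + 38.637 = 533.11 kPa.
Net ultimate: q_net = 533.11 − 38.637 = 494.47 kPa.
q_all(net) = 494.47 / 2 = 247.23 kPa.

q_all(net) ≈ 250 kPa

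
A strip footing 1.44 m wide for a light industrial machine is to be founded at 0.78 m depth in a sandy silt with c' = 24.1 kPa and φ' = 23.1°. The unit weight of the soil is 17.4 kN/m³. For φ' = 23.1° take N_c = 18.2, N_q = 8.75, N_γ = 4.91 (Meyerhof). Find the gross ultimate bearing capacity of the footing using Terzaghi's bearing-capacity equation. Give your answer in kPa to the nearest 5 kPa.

q_ult ≈ 620 kPa

Effective surcharge at the founding depth q = γ·D_f = 17.4 × 0.78 = 13.572 kPa.
q_ult = c·N_c + q·N_q + 0.5·γ·B·N_γ
     = 24.1 × 18.2 + 13.572 × 8.75 + 0.5 × 17.4 × 1.44 × 4.91
     = 438.62 + 118.75 + 61.512 = 618.89 kPa.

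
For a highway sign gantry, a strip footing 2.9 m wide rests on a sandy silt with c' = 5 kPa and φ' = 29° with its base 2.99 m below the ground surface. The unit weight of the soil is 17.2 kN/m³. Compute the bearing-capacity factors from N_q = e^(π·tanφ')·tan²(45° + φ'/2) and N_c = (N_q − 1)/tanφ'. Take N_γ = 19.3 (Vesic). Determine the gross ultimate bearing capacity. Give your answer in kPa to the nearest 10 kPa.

tan29° = 0.5543, so N_q = e^(π×0.5543)·tan²(59.5°) = 5.705 × 2.882 = 16.44.
N_c = (16.44 − 1)/tan29° = 27.86.
Overburden at base level: q = 17.2 × 2.99 = 51.428 kPa.
Cohesion term c·N_c = 5 × 27.86 = 139.3 kPa; surcharge term q·N_q = 51.428 × 16.443 = 845.65 kPa; self-weight term 0.5·γ·B·N_γ = 0.5 × 17.2 × 2.9 × 19.3 = 481.34 kPa.
q_ult = 139.3 + 845.65 + 481.34 = 1466.3 kPa.

q_ult ≈ 1470 kPa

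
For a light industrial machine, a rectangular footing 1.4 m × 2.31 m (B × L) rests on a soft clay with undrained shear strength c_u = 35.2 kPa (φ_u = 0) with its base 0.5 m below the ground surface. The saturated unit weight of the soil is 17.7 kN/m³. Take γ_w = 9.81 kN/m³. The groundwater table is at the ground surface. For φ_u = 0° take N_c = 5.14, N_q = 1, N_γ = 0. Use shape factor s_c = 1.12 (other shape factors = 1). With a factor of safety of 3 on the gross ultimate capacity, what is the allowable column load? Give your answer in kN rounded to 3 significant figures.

P_all ≈ 223 kN

With the water table at the surface the whole profile is submerged: γ' = 17.7 − 9.81 = 7.89 kN/m³, so q = γ'·D_f = 3.945 kPa.
q_ult = c·N_c·s_c + q·N_q
     = 35.2 × 5.14 × 1.12 + 3.945 × 1
     = 202.64 + 3.945 = 206.58 kPa.
Gross allowable pressure q_all = 206.58 / 3 = 68.861 kPa.
Footing area = 3.234 m², so allowable column load = 68.861 × 3.234 = 222.7 kN.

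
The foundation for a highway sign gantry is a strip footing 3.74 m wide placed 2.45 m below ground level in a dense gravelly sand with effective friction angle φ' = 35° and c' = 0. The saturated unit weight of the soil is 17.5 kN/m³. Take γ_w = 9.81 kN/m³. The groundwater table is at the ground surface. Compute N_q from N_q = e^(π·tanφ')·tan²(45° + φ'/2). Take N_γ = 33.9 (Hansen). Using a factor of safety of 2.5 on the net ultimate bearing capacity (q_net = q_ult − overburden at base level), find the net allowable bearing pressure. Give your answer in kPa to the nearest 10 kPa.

q_all(net) ≈ 440 kPa

N_q = e^(π·tan35°)·tan²(62.5°) = 33.3.
Water table at ground surface, so effective unit weight γ' = 17.5 − 9.81 = 7.69 kN/m³ is used throughout; overburden q = 7.69 × 2.45 = 18.84 kPa; the same γ' applies in the ½γBN_γ term.
Surcharge term q·N_q = 18.84 × 33.296 = 627.32 kPa; self-weight term 0.5·γ·B·N_γ = 0.5 × 7.69 × 3.74 × 33.9 = 487.49 kPa.
q_ult = 627.32 + 487.49 = 1114.8 kPa.
q_net = 1114.8 − 18.84 = 1096 kPa.
q_all(net) = 1096 / 2.5 = 438.39 kPa.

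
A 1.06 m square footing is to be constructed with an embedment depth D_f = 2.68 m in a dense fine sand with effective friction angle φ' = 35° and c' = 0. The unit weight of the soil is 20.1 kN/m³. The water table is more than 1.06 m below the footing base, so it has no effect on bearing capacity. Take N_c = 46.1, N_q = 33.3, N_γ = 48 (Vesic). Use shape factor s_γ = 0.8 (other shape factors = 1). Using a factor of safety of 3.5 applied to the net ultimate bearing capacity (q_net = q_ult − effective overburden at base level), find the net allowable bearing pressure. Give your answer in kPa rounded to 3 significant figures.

q_all(net) ≈ 614 kPa

q = γ·D_f = 20.1 × 2.68 = 53.868 kPa.
q·N_q = 53.868 × 33.3 = 1793.8 kPa
0.5·γ·B·N_γ·s_γ = 0.5 × 20.1 × 1.06 × 48 × 0.8 = 409.08 kPa
q_ult = 1793.8 + 409.08 = 2202.9 kPa.
Net ultimate: q_net = 2202.9 − 53.868 = 2149 kPa.
q_all(net) = 2149 / 3.5 = 614 kPa.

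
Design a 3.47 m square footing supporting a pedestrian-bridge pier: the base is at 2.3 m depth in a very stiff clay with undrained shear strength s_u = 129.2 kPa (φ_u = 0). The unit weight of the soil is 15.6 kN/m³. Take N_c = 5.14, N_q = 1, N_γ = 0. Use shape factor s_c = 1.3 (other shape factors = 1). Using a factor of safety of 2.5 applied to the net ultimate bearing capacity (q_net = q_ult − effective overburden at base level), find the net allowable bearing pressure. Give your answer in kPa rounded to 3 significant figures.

Overburden at base level: q = 15.6 × 2.3 = 35.88 kPa.
Cohesion term c·N_c·s_c = 129.2 × 5.14 × 1.3 = 863.31 kPa; surcharge term q·N_q = 35.88 × 1 = 35.88 kPa.
q_ult = 863.31 + 35.88 = 899.19 kPa.
Net ultimate: q_net = 899.19 − 35.88 = 863.31 kPa.
q_all(net) = 863.31 / 2.5 = 345.33 kPa.

q_all(net) ≈ 345 kPa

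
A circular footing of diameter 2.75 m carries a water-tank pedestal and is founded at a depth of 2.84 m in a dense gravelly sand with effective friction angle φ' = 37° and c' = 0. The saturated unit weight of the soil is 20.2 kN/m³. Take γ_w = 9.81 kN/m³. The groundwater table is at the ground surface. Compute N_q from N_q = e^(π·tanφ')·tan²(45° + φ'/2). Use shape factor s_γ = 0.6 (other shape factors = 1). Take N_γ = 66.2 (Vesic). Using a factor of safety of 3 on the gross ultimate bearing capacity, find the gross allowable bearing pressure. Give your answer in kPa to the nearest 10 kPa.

N_q = e^(π·tan37°)·tan²(63.5°) = 42.92.
γ' = 20.2 − 9.81 = 10.39 kN/m³ (submerged throughout). q = 10.39 × 2.84 = 29.508 kPa; the same γ' applies in the ½γBN_γ term.
q·N_q = 29.508 × 42.92 = 1266.5 kPa
0.5·γ·B·N_γ·s_γ = 0.5 × 10.39 × 2.75 × 66.2 × 0.6 = 567.45 kPa
q_ult = 1266.5 + 567.45 = 1833.9 kPa.
q_all = 1833.9 / 3 = 611.3 kPa.

q_all ≈ 610 kPa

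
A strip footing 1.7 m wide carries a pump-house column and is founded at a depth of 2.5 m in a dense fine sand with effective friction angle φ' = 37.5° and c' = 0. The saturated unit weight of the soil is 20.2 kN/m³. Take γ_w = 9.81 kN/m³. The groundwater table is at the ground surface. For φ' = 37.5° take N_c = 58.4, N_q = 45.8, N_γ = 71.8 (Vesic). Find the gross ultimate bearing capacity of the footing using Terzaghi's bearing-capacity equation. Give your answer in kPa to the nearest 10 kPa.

q_ult ≈ 1820 kPa

Water table at ground surface, so effective unit weight γ' = 20.2 − 9.81 = 10.39 kN/m³ is used throughout; overburden q = 10.39 × 2.5 = 25.975 kPa; the same γ' applies in the ½γBN_γ term.
Surcharge term q·N_q = 25.975 × 45.8 = 1189.7 kPa; self-weight term 0.5·γ·B·N_γ = 0.5 × 10.39 × 1.7 × 71.8 = 634.1 kPa.
q_ult = 1189.7 + 634.1 = 1823.8 kPa.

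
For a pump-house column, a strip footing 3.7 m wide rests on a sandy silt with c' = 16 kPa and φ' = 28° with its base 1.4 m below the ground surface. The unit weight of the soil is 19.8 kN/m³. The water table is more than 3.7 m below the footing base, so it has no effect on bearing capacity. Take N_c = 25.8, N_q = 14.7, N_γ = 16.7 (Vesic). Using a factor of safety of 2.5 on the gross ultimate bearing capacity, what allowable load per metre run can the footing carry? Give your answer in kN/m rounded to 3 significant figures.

Overburden at base level: q = 19.8 × 1.4 = 27.72 kPa.
Cohesion term c·N_c = 16 × 25.8 = 412.8 kPa; surcharge term q·N_q = 27.72 × 14.7 = 407.48 kPa; self-weight term 0.5·γ·B·N_γ = 0.5 × 19.8 × 3.7 × 16.7 = 611.72 kPa.
q_ult = 412.8 + 407.48 + 611.72 = 1432 kPa.
Gross allowable pressure q_all = 1432 / 2.5 = 572.8 kPa.
Allowable wall load = q_all × B = 572.8 × 3.7 = 2119.4 kN per metre run.

≈ 2120 kN/m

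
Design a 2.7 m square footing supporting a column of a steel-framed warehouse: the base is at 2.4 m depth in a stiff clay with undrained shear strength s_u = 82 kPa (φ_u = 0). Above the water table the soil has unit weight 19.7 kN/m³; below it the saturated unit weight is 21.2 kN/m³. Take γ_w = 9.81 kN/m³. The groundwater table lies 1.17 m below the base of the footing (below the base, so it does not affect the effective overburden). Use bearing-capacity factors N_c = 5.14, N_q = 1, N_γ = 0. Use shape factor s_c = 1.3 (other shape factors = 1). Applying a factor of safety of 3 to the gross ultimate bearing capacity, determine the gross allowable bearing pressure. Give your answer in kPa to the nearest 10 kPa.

q_all ≈ 200 kPa

Effective surcharge at the founding depth q = γ·D_f = 19.7 × 2.4 = 47.28 kPa.
q_ult = c·N_c·s_c + q·N_q
     = 82 × 5.14 × 1.3 + 47.28 × 1
     = 547.92 + 47.28 = 595.2 kPa.
q_all = q_ult / FS = 595.2 / 3 = 198.4 kPa.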